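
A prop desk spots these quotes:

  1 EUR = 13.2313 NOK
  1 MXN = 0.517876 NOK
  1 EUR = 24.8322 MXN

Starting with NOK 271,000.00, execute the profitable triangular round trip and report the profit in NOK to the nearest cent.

Profitable loop is NOK → MXN → EUR → NOK:
NOK 271,000.00 ÷ 0.517876 = MXN 523,291.29
MXN 523,291.29 ÷ 24.8322 = EUR 21,073.09
EUR 21,073.09 × 13.2313 = NOK 278,824.43
Profit = NOK 278,824.43 − NOK 271,000.00

Profit: NOK 7,824.43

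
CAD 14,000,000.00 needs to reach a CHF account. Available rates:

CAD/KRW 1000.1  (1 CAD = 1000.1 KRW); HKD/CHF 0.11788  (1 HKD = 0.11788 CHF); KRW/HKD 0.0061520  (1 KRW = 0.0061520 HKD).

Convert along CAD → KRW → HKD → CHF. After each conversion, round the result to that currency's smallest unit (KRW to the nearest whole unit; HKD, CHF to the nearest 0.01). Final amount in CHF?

CAD 14,000,000.00 × 1000.1 = KRW 14,001,400,000
KRW 14,001,400,000 × 0.0061520 = HKD 86,136,612.80
HKD 86,136,612.80 × 0.11788 = CHF 10,153,783.92

CHF 10,153,783.92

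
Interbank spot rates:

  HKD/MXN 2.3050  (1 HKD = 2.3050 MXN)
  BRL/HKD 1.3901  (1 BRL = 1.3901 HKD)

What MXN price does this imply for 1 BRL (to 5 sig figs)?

BRL/MXN = 3.2042

1 BRL × 1.3901 = 1.3901 HKD
1.3901 HKD × 2.3050 = 3.20418 MXN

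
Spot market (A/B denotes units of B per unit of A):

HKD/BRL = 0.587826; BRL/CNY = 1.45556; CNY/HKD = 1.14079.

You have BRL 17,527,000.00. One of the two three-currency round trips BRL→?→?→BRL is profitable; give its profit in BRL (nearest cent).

Profit: BRL 429,553.24

Profitable loop is BRL → HKD → CNY → BRL:
BRL 17,527,000.00 ÷ 0.587826 = HKD 29,816,646.42
HKD 29,816,646.42 ÷ 1.14079 = CNY 26,136,840.63
CNY 26,136,840.63 ÷ 1.45556 = BRL 17,956,553.24
Profit = BRL 17,956,553.24 − BRL 17,527,000.00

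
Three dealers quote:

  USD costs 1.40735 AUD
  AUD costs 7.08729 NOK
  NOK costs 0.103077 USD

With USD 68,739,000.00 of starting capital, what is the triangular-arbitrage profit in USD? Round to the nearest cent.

Profit: USD 1,932,986.86

Profitable loop is USD → AUD → NOK → USD:
USD 68,739,000.00 × 1.40735 = AUD 96,739,831.65
AUD 96,739,831.65 × 7.08729 = NOK 685,623,241.45
NOK 685,623,241.45 × 0.103077 = USD 70,671,986.86
Profit = USD 70,671,986.86 − USD 68,739,000.00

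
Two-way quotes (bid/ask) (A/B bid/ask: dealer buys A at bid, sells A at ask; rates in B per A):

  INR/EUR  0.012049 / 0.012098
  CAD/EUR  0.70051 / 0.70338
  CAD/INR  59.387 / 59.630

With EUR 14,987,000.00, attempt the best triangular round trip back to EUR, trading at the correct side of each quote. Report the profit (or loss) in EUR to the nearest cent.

Best loop EUR → CAD → INR → EUR:
EUR 14,987,000.00 ÷ 0.70338 (buy CAD at ask) = CAD 21,307,117.06
CAD 21,307,117.06 × 59.387 (sell CAD at bid) = INR 1,265,365,761.04
INR 1,265,365,761.04 × 0.012049 (sell INR at bid) = EUR 15,246,392.05

Net profit: EUR 259,392.05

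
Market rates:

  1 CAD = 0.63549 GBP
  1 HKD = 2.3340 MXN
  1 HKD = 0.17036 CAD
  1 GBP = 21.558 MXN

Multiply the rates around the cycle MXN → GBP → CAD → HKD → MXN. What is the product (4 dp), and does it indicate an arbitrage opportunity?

1.0000 (no arbitrage)

Around MXN → GBP → CAD → HKD → MXN: 1 ÷ 21.558 ÷ 0.63549 ÷ 0.17036 × 2.3340 = 1.000037
Product ≈ 1 (deviation 0.004%, within rounding noise).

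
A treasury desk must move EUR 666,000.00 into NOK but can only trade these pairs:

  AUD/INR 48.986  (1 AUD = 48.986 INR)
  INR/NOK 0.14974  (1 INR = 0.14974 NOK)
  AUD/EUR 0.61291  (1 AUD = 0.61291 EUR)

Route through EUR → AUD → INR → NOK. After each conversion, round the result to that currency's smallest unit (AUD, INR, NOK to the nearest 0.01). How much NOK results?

NOK 7,970,532.36

EUR 666,000.00 ÷ 0.61291 = AUD 1,086,619.57
AUD 1,086,619.57 × 48.986 = INR 53,229,146.26
INR 53,229,146.26 × 0.14974 = NOK 7,970,532.36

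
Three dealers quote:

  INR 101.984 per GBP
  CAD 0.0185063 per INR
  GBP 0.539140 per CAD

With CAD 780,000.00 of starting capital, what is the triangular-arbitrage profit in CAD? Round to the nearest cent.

Profit: CAD 13,684.31

Profitable loop is CAD → GBP → INR → CAD:
CAD 780,000.00 × 0.539140 = GBP 420,529.20
GBP 420,529.20 × 101.984 = INR 42,887,249.93
INR 42,887,249.93 × 0.0185063 = CAD 793,684.31
Profit = CAD 793,684.31 − CAD 780,000.00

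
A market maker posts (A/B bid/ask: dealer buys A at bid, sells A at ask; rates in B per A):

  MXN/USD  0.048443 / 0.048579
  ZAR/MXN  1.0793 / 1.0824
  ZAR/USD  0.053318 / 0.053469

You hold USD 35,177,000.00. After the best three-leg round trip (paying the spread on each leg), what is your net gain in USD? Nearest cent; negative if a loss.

Net profit: USD 492,440.31

Best loop USD → MXN → ZAR → USD:
USD 35,177,000.00 ÷ 0.048579 (buy MXN at ask) = MXN 724,119,475.49
MXN 724,119,475.49 ÷ 1.0824 (buy ZAR at ask) = ZAR 668,994,341.73
ZAR 668,994,341.73 × 0.053318 (sell ZAR at bid) = USD 35,669,440.31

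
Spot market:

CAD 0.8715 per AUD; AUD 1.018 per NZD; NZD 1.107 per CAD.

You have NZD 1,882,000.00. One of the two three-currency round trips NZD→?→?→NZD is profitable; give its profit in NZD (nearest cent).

Profit: NZD 34,270.57

Profitable loop is NZD → CAD → AUD → NZD:
NZD 1,882,000.00 ÷ 1.107 = CAD 1,700,090.33
CAD 1,700,090.33 ÷ 0.8715 = AUD 1,950,763.44
AUD 1,950,763.44 ÷ 1.018 = NZD 1,916,270.57
Profit = NZD 1,916,270.57 − NZD 1,882,000.00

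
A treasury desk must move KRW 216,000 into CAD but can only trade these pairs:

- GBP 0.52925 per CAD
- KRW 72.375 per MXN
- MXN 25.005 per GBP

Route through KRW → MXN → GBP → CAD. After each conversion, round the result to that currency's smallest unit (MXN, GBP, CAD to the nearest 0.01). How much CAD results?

CAD 225.51

KRW 216,000 ÷ 72.375 = MXN 2,984.46
MXN 2,984.46 ÷ 25.005 = GBP 119.35
GBP 119.35 ÷ 0.52925 = CAD 225.51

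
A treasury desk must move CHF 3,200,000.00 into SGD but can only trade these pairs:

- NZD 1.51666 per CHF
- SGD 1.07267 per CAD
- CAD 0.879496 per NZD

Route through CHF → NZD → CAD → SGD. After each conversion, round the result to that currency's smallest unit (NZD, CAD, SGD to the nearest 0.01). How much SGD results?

SGD 4,578,658.10

CHF 3,200,000.00 × 1.51666 = NZD 4,853,312.00
NZD 4,853,312.00 × 0.879496 = CAD 4,268,468.49
CAD 4,268,468.49 × 1.07267 = SGD 4,578,658.10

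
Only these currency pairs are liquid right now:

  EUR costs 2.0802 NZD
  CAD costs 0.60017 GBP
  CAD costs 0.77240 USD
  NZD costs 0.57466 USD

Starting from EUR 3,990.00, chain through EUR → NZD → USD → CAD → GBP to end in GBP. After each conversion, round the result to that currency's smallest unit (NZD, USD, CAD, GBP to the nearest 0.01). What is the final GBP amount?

EUR 3,990.00 × 2.0802 = NZD 8,300.00
NZD 8,300.00 × 0.57466 = USD 4,769.68
USD 4,769.68 ÷ 0.77240 = CAD 6,175.14
CAD 6,175.14 × 0.60017 = GBP 3,706.13

GBP 3,706.13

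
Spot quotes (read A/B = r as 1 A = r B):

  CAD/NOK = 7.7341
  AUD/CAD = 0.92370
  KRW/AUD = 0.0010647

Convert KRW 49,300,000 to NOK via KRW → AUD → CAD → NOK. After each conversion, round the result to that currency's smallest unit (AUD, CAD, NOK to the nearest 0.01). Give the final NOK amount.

KRW 49,300,000 × 0.0010647 = AUD 52,489.71
AUD 52,489.71 × 0.92370 = CAD 48,484.75
CAD 48,484.75 × 7.7341 = NOK 374,985.90

NOK 374,985.90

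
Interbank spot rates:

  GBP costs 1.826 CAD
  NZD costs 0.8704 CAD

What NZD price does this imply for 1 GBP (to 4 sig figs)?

1 GBP × 1.826 = 1.826 CAD
1.826 CAD ÷ 0.8704 = 2.09789 NZD

GBP/NZD = 2.098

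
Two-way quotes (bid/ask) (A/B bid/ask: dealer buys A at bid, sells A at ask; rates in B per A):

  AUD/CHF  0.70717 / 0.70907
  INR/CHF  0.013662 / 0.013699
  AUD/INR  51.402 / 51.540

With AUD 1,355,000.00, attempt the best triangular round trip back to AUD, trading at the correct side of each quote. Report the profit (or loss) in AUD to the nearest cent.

Net profit: AUD 2,156.23

Best loop AUD → CHF → INR → AUD:
AUD 1,355,000.00 × 0.70717 (sell AUD at bid) = CHF 958,215.35
CHF 958,215.35 ÷ 0.013699 (buy INR at ask) = INR 69,947,831.96
INR 69,947,831.96 ÷ 51.540 (buy AUD at ask) = AUD 1,357,156.23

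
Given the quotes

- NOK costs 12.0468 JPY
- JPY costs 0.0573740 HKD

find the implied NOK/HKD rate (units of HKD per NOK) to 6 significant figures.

1 NOK × 12.0468 = 12.0468 JPY
12.0468 JPY × 0.0573740 = 0.691173 HKD

NOK/HKD = 0.691173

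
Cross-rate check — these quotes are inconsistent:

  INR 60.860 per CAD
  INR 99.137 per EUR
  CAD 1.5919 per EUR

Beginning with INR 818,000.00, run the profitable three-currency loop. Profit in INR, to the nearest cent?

Profit: INR 19,030.62

Profitable loop is INR → CAD → EUR → INR:
INR 818,000.00 ÷ 60.860 = CAD 13,440.68
CAD 13,440.68 ÷ 1.5919 = EUR 8,443.17
EUR 8,443.17 × 99.137 = INR 837,030.62
Profit = INR 837,030.62 − INR 818,000.00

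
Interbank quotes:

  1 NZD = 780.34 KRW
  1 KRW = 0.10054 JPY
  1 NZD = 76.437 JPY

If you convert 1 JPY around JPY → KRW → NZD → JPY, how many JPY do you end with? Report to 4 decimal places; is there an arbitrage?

Around JPY → KRW → NZD → JPY: 1 ÷ 0.10054 ÷ 780.34 × 76.437 = 0.974273
Product < 1; profitable direction is JPY → NZD → KRW → JPY.

0.9743 (arbitrage exists)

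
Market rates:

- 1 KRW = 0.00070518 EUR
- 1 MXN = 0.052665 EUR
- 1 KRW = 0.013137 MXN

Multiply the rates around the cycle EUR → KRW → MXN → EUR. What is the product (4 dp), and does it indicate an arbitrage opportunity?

0.9811 (arbitrage exists)

Around EUR → KRW → MXN → EUR: 1 ÷ 0.00070518 × 0.013137 × 0.052665 = 0.981111
Product < 1; profitable direction is EUR → MXN → KRW → EUR.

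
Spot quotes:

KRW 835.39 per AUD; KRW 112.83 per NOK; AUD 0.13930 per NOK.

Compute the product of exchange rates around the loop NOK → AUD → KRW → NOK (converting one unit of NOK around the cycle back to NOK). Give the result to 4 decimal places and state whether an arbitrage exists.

1.0314 (arbitrage exists)

Around NOK → AUD → KRW → NOK: 1 × 0.13930 × 835.39 ÷ 112.83 = 1.031373
Product > 1; profitable direction is NOK → AUD → KRW → NOK.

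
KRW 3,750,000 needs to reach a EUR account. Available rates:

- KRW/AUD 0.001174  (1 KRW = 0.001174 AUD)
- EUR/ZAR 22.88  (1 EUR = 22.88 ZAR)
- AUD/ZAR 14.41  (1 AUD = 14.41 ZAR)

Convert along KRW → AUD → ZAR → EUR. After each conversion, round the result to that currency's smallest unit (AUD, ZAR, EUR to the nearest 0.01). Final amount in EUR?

EUR 2,772.73

KRW 3,750,000 × 0.001174 = AUD 4,402.50
AUD 4,402.50 × 14.41 = ZAR 63,440.03
ZAR 63,440.03 ÷ 22.88 = EUR 2,772.73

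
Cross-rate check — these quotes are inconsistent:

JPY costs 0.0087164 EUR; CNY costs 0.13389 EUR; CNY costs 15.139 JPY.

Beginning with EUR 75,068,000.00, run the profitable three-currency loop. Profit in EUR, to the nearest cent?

Profitable loop is EUR → JPY → CNY → EUR:
EUR 75,068,000.00 ÷ 0.0087164 = JPY 8,612,271,121
JPY 8,612,271,121 ÷ 15.139 = CNY 568,879,788.70
CNY 568,879,788.70 × 0.13389 = EUR 76,167,314.91
Profit = EUR 76,167,314.91 − EUR 75,068,000.00

Profit: EUR 1,099,314.91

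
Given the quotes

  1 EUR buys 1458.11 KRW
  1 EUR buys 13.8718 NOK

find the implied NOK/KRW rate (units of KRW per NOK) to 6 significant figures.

NOK/KRW = 105.113

1 NOK ÷ 13.8718 = 0.0720887 EUR
0.0720887 EUR × 1458.11 = 105.113 KRW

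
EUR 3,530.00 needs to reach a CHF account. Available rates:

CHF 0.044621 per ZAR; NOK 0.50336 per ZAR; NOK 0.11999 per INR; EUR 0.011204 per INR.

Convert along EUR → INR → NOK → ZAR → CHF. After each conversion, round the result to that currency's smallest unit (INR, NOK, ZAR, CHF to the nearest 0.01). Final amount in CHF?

EUR 3,530.00 ÷ 0.011204 = INR 315,066.05
INR 315,066.05 × 0.11999 = NOK 37,804.78
NOK 37,804.78 ÷ 0.50336 = ZAR 75,104.86
ZAR 75,104.86 × 0.044621 = CHF 3,351.25

CHF 3,351.25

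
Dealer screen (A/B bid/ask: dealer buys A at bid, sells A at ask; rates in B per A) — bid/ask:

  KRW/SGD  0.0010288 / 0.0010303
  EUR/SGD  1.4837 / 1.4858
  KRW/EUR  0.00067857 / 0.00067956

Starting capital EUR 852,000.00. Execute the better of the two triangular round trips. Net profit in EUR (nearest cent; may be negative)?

Best loop EUR → KRW → SGD → EUR:
EUR 852,000.00 ÷ 0.00067956 (buy KRW at ask) = KRW 1,253,752,428
KRW 1,253,752,428 × 0.0010288 (sell KRW at bid) = SGD 1,289,860.50
SGD 1,289,860.50 ÷ 1.4858 (buy EUR at ask) = EUR 868,125.25

Net profit: EUR 16,125.25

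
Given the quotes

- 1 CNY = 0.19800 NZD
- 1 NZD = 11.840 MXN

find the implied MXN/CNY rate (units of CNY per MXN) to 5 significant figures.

1 MXN ÷ 11.840 = 0.0844595 NZD
0.0844595 NZD ÷ 0.19800 = 0.426563 CNY

MXN/CNY = 0.42656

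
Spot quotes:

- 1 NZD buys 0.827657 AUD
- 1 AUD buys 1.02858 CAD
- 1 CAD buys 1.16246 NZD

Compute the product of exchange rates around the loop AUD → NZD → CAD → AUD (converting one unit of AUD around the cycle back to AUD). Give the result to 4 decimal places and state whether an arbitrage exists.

Around AUD → NZD → CAD → AUD: 1 ÷ 0.827657 ÷ 1.16246 ÷ 1.02858 = 1.010493
Product > 1; profitable direction is AUD → NZD → CAD → AUD.

1.0105 (arbitrage exists)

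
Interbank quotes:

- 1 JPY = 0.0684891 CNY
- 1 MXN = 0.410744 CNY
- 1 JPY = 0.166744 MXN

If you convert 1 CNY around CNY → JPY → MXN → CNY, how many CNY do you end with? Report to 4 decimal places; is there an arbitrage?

1.0000 (no arbitrage)

Around CNY → JPY → MXN → CNY: 1 ÷ 0.0684891 × 0.166744 × 0.410744 = 1.000000
Product ≈ 1 (deviation 0.000%, within rounding noise).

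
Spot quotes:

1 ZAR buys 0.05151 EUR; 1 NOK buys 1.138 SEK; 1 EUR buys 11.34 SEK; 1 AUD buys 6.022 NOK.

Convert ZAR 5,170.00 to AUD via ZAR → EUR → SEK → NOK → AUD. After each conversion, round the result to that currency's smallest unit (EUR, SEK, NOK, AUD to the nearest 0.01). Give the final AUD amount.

ZAR 5,170.00 × 0.05151 = EUR 266.31
EUR 266.31 × 11.34 = SEK 3,019.96
SEK 3,019.96 ÷ 1.138 = NOK 2,653.74
NOK 2,653.74 ÷ 6.022 = AUD 440.67

AUD 440.67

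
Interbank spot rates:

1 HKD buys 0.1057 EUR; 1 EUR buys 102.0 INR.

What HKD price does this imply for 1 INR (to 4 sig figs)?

INR/HKD = 0.09275

1 INR ÷ 102.0 = 0.00980392 EUR
0.00980392 EUR ÷ 0.1057 = 0.0927523 HKD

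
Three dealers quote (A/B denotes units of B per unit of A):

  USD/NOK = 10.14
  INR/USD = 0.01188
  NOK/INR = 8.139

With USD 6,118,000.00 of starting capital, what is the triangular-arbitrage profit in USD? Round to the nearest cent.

Profitable loop is USD → INR → NOK → USD:
USD 6,118,000.00 ÷ 0.01188 = INR 514,983,164.98
INR 514,983,164.98 ÷ 8.139 = NOK 63,273,518.24
NOK 63,273,518.24 ÷ 10.14 = USD 6,239,991.94
Profit = USD 6,239,991.94 − USD 6,118,000.00

Profit: USD 121,991.94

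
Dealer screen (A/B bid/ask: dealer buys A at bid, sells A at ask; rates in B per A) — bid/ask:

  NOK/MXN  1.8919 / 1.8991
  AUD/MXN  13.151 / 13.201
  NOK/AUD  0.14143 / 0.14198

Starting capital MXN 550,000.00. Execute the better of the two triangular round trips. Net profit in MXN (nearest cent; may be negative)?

Best loop MXN → AUD → NOK → MXN:
MXN 550,000.00 ÷ 13.201 (buy AUD at ask) = AUD 41,663.51
AUD 41,663.51 ÷ 0.14198 (buy NOK at ask) = NOK 293,446.33
NOK 293,446.33 × 1.8919 (sell NOK at bid) = MXN 555,171.12

Net profit: MXN 5,171.12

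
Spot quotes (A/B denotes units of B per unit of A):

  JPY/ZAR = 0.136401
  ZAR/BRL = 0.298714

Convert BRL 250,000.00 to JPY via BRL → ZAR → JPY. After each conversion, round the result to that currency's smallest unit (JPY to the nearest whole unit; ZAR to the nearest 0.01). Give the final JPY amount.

JPY 6,135,739

BRL 250,000.00 ÷ 0.298714 = ZAR 836,920.93
ZAR 836,920.93 ÷ 0.136401 = JPY 6,135,739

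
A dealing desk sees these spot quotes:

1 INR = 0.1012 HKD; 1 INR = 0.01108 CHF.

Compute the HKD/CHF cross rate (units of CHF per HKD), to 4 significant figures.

1 HKD ÷ 0.1012 = 9.88142 INR
9.88142 INR × 0.01108 = 0.109486 CHF

HKD/CHF = 0.1095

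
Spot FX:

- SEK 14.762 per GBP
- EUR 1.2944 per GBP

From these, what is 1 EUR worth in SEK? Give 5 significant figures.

EUR/SEK = 11.405

1 EUR ÷ 1.2944 = 0.772559 GBP
0.772559 GBP × 14.762 = 11.4045 SEK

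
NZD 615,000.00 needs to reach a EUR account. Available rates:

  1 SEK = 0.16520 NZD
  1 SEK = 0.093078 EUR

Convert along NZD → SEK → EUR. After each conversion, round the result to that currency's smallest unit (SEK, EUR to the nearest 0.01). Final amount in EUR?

EUR 346,507.08

NZD 615,000.00 ÷ 0.16520 = SEK 3,722,760.29
SEK 3,722,760.29 × 0.093078 = EUR 346,507.08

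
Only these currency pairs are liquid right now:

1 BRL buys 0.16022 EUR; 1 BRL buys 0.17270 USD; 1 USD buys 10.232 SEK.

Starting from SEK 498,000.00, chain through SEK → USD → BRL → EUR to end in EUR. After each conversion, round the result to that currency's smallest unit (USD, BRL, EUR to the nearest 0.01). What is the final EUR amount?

SEK 498,000.00 ÷ 10.232 = USD 48,670.84
USD 48,670.84 ÷ 0.17270 = BRL 281,823.05
BRL 281,823.05 × 0.16022 = EUR 45,153.69

EUR 45,153.69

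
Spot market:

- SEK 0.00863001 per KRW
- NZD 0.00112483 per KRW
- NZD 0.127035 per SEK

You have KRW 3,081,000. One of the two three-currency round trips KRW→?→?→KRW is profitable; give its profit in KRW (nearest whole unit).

Profitable loop is KRW → NZD → SEK → KRW:
KRW 3,081,000 × 0.00112483 = NZD 3,465.60
NZD 3,465.60 ÷ 0.127035 = SEK 27,280.68
SEK 27,280.68 ÷ 0.00863001 = KRW 3,161,141
Profit = KRW 3,161,141 − KRW 3,081,000

Profit: KRW 80,141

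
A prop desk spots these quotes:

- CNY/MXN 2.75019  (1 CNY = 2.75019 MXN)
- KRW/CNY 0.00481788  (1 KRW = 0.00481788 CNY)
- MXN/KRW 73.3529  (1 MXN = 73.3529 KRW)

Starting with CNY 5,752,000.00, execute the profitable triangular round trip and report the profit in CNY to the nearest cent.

Profit: CNY 166,108.35

Profitable loop is CNY → KRW → MXN → CNY:
CNY 5,752,000.00 ÷ 0.00481788 = KRW 1,193,886,108
KRW 1,193,886,108 ÷ 73.3529 = MXN 16,275,922.39
MXN 16,275,922.39 ÷ 2.75019 = CNY 5,918,108.35
Profit = CNY 5,918,108.35 − CNY 5,752,000.00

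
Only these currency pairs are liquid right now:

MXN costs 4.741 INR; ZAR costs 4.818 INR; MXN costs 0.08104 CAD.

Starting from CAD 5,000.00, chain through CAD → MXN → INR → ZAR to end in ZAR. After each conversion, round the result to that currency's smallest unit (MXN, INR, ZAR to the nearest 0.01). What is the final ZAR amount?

ZAR 60,711.89

CAD 5,000.00 ÷ 0.08104 = MXN 61,697.93
MXN 61,697.93 × 4.741 = INR 292,509.89
INR 292,509.89 ÷ 4.818 = ZAR 60,711.89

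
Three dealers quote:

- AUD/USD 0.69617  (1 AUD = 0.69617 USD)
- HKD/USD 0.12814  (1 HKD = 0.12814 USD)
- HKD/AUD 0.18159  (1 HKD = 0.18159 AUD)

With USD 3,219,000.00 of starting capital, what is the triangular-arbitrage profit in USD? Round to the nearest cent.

Profit: USD 43,860.18

Profitable loop is USD → AUD → HKD → USD:
USD 3,219,000.00 ÷ 0.69617 = AUD 4,623,870.61
AUD 4,623,870.61 ÷ 0.18159 = HKD 25,463,244.71
HKD 25,463,244.71 × 0.12814 = USD 3,262,860.18
Profit = USD 3,262,860.18 − USD 3,219,000.00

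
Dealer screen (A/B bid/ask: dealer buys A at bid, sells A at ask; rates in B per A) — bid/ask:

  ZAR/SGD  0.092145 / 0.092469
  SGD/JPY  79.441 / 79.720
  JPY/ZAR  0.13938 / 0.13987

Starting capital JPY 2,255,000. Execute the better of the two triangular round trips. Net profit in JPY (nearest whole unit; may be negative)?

Best loop JPY → ZAR → SGD → JPY:
JPY 2,255,000 × 0.13938 (sell JPY at bid) = ZAR 314,301.90
ZAR 314,301.90 × 0.092145 (sell ZAR at bid) = SGD 28,961.35
SGD 28,961.35 × 79.441 (sell SGD at bid) = JPY 2,300,718

Net profit: JPY 45,718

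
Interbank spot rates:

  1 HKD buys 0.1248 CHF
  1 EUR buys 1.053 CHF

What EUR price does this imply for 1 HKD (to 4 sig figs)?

HKD/EUR = 0.1185

1 HKD × 0.1248 = 0.1248 CHF
0.1248 CHF ÷ 1.053 = 0.118519 EUR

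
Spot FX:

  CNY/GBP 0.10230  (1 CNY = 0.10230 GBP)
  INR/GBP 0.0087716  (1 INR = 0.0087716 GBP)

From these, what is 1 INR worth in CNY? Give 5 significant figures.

INR/CNY = 0.085744

1 INR × 0.0087716 = 0.0087716 GBP
0.0087716 GBP ÷ 0.10230 = 0.0857439 CNY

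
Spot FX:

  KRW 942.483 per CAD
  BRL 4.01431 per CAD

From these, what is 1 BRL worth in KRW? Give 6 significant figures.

BRL/KRW = 234.781

1 BRL ÷ 4.01431 = 0.249109 CAD
0.249109 CAD × 942.483 = 234.781 KRW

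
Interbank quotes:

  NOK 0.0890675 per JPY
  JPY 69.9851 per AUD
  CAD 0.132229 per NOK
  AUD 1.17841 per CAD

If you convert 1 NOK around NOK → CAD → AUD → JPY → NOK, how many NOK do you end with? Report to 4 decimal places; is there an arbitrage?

Around NOK → CAD → AUD → JPY → NOK: 1 × 0.132229 × 1.17841 × 69.9851 × 0.0890675 = 0.971288
Product < 1; profitable direction is NOK → JPY → AUD → CAD → NOK.

0.9713 (arbitrage exists)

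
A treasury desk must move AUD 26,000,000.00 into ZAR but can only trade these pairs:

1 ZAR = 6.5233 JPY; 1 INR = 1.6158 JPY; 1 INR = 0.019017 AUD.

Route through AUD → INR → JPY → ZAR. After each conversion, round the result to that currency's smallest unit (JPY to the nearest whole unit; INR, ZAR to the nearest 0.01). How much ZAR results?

ZAR 338,650,400.41

AUD 26,000,000.00 ÷ 0.019017 = INR 1,367,197,770.42
INR 1,367,197,770.42 × 1.6158 = JPY 2,209,118,157
JPY 2,209,118,157 ÷ 6.5233 = ZAR 338,650,400.41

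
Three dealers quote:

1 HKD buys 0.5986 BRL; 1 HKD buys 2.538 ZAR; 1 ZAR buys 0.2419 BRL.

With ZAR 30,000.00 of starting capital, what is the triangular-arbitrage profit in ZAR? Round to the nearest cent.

Profitable loop is ZAR → BRL → HKD → ZAR:
ZAR 30,000.00 × 0.2419 = BRL 7,257.00
BRL 7,257.00 ÷ 0.5986 = HKD 12,123.29
HKD 12,123.29 × 2.538 = ZAR 30,768.90
Profit = ZAR 30,768.90 − ZAR 30,000.00

Profit: ZAR 768.90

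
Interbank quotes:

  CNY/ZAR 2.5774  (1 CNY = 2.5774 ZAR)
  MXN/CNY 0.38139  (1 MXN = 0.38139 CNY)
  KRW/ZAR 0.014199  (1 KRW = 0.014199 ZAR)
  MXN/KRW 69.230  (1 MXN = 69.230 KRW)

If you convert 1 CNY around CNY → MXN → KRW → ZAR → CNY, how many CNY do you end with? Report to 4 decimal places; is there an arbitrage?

1.0000 (no arbitrage)

Around CNY → MXN → KRW → ZAR → CNY: 1 ÷ 0.38139 × 69.230 × 0.014199 ÷ 2.5774 = 1.000002
Product ≈ 1 (deviation 0.000%, within rounding noise).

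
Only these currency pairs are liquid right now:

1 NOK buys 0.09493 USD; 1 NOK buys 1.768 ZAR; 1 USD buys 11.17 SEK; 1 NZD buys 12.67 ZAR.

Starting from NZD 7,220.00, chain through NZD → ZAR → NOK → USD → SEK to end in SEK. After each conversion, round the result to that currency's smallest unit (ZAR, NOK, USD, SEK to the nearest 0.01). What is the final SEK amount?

SEK 54,864.14

NZD 7,220.00 × 12.67 = ZAR 91,477.40
ZAR 91,477.40 ÷ 1.768 = NOK 51,740.61
NOK 51,740.61 × 0.09493 = USD 4,911.74
USD 4,911.74 × 11.17 = SEK 54,864.14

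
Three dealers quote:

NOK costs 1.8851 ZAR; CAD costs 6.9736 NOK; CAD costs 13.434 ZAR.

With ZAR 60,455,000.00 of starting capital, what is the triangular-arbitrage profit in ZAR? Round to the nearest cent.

Profit: ZAR 1,324,749.51

Profitable loop is ZAR → NOK → CAD → ZAR:
ZAR 60,455,000.00 ÷ 1.8851 = NOK 32,069,916.72
NOK 32,069,916.72 ÷ 6.9736 = CAD 4,598,760.57
CAD 4,598,760.57 × 13.434 = ZAR 61,779,749.51
Profit = ZAR 61,779,749.51 − ZAR 60,455,000.00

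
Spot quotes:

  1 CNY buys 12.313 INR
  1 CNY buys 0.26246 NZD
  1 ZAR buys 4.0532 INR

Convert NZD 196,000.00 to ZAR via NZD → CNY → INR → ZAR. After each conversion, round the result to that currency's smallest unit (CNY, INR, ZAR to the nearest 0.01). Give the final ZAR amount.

NZD 196,000.00 ÷ 0.26246 = CNY 746,780.46
CNY 746,780.46 × 12.313 = INR 9,195,107.80
INR 9,195,107.80 ÷ 4.0532 = ZAR 2,268,604.51

ZAR 2,268,604.51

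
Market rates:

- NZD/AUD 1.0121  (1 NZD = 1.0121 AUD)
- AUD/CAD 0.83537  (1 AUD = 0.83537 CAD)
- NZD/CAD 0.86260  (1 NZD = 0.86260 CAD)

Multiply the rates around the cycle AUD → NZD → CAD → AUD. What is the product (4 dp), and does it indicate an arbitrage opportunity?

1.0203 (arbitrage exists)

Around AUD → NZD → CAD → AUD: 1 ÷ 1.0121 × 0.86260 ÷ 0.83537 = 1.020251
Product > 1; profitable direction is AUD → NZD → CAD → AUD.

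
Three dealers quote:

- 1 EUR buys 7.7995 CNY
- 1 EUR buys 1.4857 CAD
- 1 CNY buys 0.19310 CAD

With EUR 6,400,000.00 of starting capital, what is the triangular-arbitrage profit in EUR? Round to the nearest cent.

Profitable loop is EUR → CNY → CAD → EUR:
EUR 6,400,000.00 × 7.7995 = CNY 49,916,800.00
CNY 49,916,800.00 × 0.19310 = CAD 9,638,934.08
CAD 9,638,934.08 ÷ 1.4857 = EUR 6,487,806.48
Profit = EUR 6,487,806.48 − EUR 6,400,000.00

Profit: EUR 87,806.48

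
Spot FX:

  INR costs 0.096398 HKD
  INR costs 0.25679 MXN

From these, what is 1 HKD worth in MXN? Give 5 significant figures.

HKD/MXN = 2.6639

1 HKD ÷ 0.096398 = 10.3737 INR
10.3737 INR × 0.25679 = 2.66385 MXN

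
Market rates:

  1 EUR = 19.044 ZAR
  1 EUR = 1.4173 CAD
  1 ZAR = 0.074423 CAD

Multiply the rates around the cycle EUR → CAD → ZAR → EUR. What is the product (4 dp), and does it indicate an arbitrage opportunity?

1.0000 (no arbitrage)

Around EUR → CAD → ZAR → EUR: 1 × 1.4173 ÷ 0.074423 ÷ 19.044 = 0.999992
Product ≈ 1 (deviation 0.001%, within rounding noise).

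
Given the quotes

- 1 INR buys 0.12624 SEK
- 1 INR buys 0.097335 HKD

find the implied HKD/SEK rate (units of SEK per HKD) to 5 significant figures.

1 HKD ÷ 0.097335 = 10.2738 INR
10.2738 INR × 0.12624 = 1.29696 SEK

HKD/SEK = 1.2970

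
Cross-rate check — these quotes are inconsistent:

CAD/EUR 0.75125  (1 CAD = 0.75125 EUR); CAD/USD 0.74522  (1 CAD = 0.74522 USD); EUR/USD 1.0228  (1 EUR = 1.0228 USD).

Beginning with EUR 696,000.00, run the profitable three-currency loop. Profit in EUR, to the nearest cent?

Profit: EUR 21,628.94

Profitable loop is EUR → USD → CAD → EUR:
EUR 696,000.00 × 1.0228 = USD 711,868.80
USD 711,868.80 ÷ 0.74522 = CAD 955,246.50
CAD 955,246.50 × 0.75125 = EUR 717,628.94
Profit = EUR 717,628.94 − EUR 696,000.00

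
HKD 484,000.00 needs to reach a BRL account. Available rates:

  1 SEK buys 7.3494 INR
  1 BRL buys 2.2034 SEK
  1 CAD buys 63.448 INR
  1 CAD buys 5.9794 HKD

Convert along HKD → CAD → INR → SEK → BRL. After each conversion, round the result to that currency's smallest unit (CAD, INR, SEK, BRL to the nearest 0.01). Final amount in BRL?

HKD 484,000.00 ÷ 5.9794 = CAD 80,944.58
CAD 80,944.58 × 63.448 = INR 5,135,771.71
INR 5,135,771.71 ÷ 7.3494 = SEK 698,801.50
SEK 698,801.50 ÷ 2.2034 = BRL 317,146.91

BRL 317,146.91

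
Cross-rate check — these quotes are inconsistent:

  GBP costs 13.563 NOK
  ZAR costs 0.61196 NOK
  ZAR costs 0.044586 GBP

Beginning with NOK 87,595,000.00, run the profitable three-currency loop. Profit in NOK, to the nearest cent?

Profitable loop is NOK → GBP → ZAR → NOK:
NOK 87,595,000.00 ÷ 13.563 = GBP 6,458,379.41
GBP 6,458,379.41 ÷ 0.044586 = ZAR 144,852,182.63
ZAR 144,852,182.63 × 0.61196 = NOK 88,643,741.68
Profit = NOK 88,643,741.68 − NOK 87,595,000.00

Profit: NOK 1,048,741.68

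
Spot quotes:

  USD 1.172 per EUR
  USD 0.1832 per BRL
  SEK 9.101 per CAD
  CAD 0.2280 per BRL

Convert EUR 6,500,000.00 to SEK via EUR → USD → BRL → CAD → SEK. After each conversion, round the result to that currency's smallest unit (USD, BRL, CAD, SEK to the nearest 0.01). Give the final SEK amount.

EUR 6,500,000.00 × 1.172 = USD 7,618,000.00
USD 7,618,000.00 ÷ 0.1832 = BRL 41,582,969.43
BRL 41,582,969.43 × 0.2280 = CAD 9,480,917.03
CAD 9,480,917.03 × 9.101 = SEK 86,285,825.89

SEK 86,285,825.89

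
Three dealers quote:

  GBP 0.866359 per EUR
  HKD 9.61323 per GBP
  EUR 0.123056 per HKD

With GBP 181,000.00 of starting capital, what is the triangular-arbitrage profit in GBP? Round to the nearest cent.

Profitable loop is GBP → HKD → EUR → GBP:
GBP 181,000.00 × 9.61323 = HKD 1,739,994.63
HKD 1,739,994.63 × 0.123056 = EUR 214,116.78
EUR 214,116.78 × 0.866359 = GBP 185,502.00
Profit = GBP 185,502.00 − GBP 181,000.00

Profit: GBP 4,502.00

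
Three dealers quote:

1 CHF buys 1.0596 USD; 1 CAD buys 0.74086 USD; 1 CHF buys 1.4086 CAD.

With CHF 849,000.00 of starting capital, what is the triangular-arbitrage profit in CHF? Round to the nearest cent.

Profitable loop is CHF → USD → CAD → CHF:
CHF 849,000.00 × 1.0596 = USD 899,600.40
USD 899,600.40 ÷ 0.74086 = CAD 1,214,265.04
CAD 1,214,265.04 ÷ 1.4086 = CHF 862,036.80
Profit = CHF 862,036.80 − CHF 849,000.00

Profit: CHF 13,036.80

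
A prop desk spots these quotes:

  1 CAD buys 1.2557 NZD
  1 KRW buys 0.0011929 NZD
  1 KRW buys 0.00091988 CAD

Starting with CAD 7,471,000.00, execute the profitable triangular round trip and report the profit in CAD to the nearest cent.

Profit: CAD 244,528.93

Profitable loop is CAD → KRW → NZD → CAD:
CAD 7,471,000.00 ÷ 0.00091988 = KRW 8,121,711,528
KRW 8,121,711,528 × 0.0011929 = NZD 9,688,389.68
NZD 9,688,389.68 ÷ 1.2557 = CAD 7,715,528.93
Profit = CAD 7,715,528.93 − CAD 7,471,000.00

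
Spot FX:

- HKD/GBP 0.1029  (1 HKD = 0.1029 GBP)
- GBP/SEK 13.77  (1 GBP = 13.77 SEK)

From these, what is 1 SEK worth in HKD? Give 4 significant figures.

SEK/HKD = 0.7057

1 SEK ÷ 13.77 = 0.0726216 GBP
0.0726216 GBP ÷ 0.1029 = 0.70575 HKD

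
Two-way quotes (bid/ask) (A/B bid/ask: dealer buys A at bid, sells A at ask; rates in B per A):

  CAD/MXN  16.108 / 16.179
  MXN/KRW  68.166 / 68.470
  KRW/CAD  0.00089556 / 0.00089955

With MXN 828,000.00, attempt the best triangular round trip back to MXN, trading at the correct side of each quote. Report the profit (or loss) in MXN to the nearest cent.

Best loop MXN → CAD → KRW → MXN:
MXN 828,000.00 ÷ 16.179 (buy CAD at ask) = CAD 51,177.45
CAD 51,177.45 ÷ 0.00089955 (buy KRW at ask) = KRW 56,892,282
KRW 56,892,282 ÷ 68.470 (buy MXN at ask) = MXN 830,908.16

Net profit: MXN 2,908.16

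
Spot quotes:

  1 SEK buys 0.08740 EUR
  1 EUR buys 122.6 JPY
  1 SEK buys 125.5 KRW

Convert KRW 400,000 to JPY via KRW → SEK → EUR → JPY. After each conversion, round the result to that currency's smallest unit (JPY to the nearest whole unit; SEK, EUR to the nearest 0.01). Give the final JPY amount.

KRW 400,000 ÷ 125.5 = SEK 3,187.25
SEK 3,187.25 × 0.08740 = EUR 278.57
EUR 278.57 × 122.6 = JPY 34,153

JPY 34,153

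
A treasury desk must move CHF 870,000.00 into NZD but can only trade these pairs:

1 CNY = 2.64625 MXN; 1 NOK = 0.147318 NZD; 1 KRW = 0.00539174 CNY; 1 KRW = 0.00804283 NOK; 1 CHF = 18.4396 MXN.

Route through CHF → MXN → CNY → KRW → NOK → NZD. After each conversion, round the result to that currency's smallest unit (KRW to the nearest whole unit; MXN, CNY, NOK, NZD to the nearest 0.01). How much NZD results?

CHF 870,000.00 × 18.4396 = MXN 16,042,452.00
MXN 16,042,452.00 ÷ 2.64625 = CNY 6,062,334.25
CNY 6,062,334.25 ÷ 0.00539174 = KRW 1,124,374,367
KRW 1,124,374,367 × 0.00804283 = NOK 9,043,151.89
NOK 9,043,151.89 × 0.147318 = NZD 1,332,219.05

NZD 1,332,219.05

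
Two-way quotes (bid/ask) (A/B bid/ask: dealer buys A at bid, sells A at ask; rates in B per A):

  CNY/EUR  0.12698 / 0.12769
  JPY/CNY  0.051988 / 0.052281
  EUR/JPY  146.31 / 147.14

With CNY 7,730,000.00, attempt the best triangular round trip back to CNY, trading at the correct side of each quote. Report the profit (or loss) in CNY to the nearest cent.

Net profit: CNY 139,515.03

Best loop CNY → JPY → EUR → CNY:
CNY 7,730,000.00 ÷ 0.052281 (buy JPY at ask) = JPY 147,854,861
JPY 147,854,861 ÷ 147.14 (buy EUR at ask) = EUR 1,004,858.37
EUR 1,004,858.37 ÷ 0.12769 (buy CNY at ask) = CNY 7,869,515.03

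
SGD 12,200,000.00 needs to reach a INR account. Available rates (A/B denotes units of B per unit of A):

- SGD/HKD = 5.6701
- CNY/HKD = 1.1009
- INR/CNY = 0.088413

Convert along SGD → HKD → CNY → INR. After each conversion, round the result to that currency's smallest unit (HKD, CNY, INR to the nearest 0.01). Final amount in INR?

INR 710,700,384.11

SGD 12,200,000.00 × 5.6701 = HKD 69,175,220.00
HKD 69,175,220.00 ÷ 1.1009 = CNY 62,835,153.06
CNY 62,835,153.06 ÷ 0.088413 = INR 710,700,384.11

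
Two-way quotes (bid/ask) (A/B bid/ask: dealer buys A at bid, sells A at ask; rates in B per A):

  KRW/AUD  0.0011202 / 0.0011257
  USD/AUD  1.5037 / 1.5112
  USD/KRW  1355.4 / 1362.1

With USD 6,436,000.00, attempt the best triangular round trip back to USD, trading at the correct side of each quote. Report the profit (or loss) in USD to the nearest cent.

Best loop USD → KRW → AUD → USD:
USD 6,436,000.00 × 1355.4 (sell USD at bid) = KRW 8,723,354,400
KRW 8,723,354,400 × 0.0011202 (sell KRW at bid) = AUD 9,771,901.60
AUD 9,771,901.60 ÷ 1.5112 (buy USD at ask) = USD 6,466,319.22

Net profit: USD 30,319.22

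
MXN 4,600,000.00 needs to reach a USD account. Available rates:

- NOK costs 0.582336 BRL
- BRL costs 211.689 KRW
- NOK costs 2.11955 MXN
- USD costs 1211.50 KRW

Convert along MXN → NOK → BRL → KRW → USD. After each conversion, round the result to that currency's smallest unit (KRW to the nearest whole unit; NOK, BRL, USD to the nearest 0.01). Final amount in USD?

USD 220,832.34

MXN 4,600,000.00 ÷ 2.11955 = NOK 2,170,271.99
NOK 2,170,271.99 × 0.582336 = BRL 1,263,827.51
BRL 1,263,827.51 × 211.689 = KRW 267,538,382
KRW 267,538,382 ÷ 1211.50 = USD 220,832.34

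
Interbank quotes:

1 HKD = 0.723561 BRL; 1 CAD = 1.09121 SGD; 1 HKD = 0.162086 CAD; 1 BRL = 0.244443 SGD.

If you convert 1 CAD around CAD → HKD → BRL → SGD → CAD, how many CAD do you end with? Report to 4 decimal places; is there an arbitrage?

Around CAD → HKD → BRL → SGD → CAD: 1 ÷ 0.162086 × 0.723561 × 0.244443 ÷ 1.09121 = 0.999997
Product ≈ 1 (deviation 0.000%, within rounding noise).

1.0000 (no arbitrage)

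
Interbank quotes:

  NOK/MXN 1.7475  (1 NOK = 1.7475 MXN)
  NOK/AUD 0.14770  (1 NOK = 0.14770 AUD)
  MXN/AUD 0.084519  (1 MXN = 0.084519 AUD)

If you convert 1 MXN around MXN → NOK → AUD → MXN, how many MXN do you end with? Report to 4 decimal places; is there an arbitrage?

Around MXN → NOK → AUD → MXN: 1 ÷ 1.7475 × 0.14770 ÷ 0.084519 = 1.000021
Product ≈ 1 (deviation 0.002%, within rounding noise).

1.0000 (no arbitrage)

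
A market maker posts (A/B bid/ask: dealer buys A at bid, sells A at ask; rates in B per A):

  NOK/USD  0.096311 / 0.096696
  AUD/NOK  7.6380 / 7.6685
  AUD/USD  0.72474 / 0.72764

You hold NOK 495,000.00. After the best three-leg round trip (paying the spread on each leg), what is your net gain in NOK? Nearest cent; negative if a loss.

Net profit: NOK 5,430.97

Best loop NOK → USD → AUD → NOK:
NOK 495,000.00 × 0.096311 (sell NOK at bid) = USD 47,673.94
USD 47,673.94 ÷ 0.72764 (buy AUD at ask) = AUD 65,518.59
AUD 65,518.59 × 7.6380 (sell AUD at bid) = NOK 500,430.97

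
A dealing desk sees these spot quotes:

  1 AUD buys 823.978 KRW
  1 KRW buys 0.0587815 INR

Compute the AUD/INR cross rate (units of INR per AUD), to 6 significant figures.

1 AUD × 823.978 = 823.978 KRW
823.978 KRW × 0.0587815 = 48.4347 INR

AUD/INR = 48.4347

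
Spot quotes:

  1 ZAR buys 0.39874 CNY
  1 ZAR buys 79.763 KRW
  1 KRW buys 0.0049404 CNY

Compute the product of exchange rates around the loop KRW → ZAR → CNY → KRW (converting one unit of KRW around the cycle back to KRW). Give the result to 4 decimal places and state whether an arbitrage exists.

Around KRW → ZAR → CNY → KRW: 1 ÷ 79.763 × 0.39874 ÷ 0.0049404 = 1.011873
Product > 1; profitable direction is KRW → ZAR → CNY → KRW.

1.0119 (arbitrage exists)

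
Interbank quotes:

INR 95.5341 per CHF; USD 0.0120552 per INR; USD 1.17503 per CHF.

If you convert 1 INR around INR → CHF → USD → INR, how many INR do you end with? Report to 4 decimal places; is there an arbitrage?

Around INR → CHF → USD → INR: 1 ÷ 95.5341 × 1.17503 ÷ 0.0120552 = 1.020272
Product > 1; profitable direction is INR → CHF → USD → INR.

1.0203 (arbitrage exists)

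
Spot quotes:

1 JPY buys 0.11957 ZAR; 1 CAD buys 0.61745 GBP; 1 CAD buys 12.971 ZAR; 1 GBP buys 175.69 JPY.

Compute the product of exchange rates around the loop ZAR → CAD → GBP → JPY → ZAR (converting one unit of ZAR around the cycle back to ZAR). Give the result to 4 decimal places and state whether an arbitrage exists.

1.0000 (no arbitrage)

Around ZAR → CAD → GBP → JPY → ZAR: 1 ÷ 12.971 × 0.61745 × 175.69 × 0.11957 = 0.999994
Product ≈ 1 (deviation 0.001%, within rounding noise).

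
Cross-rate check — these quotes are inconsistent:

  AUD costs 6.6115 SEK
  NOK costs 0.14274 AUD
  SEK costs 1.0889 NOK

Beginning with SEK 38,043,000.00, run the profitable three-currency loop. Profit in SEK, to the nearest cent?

Profit: SEK 1,050,850.67

Profitable loop is SEK → NOK → AUD → SEK:
SEK 38,043,000.00 × 1.0889 = NOK 41,425,022.70
NOK 41,425,022.70 × 0.14274 = AUD 5,913,007.74
AUD 5,913,007.74 × 6.6115 = SEK 39,093,850.67
Profit = SEK 39,093,850.67 − SEK 38,043,000.00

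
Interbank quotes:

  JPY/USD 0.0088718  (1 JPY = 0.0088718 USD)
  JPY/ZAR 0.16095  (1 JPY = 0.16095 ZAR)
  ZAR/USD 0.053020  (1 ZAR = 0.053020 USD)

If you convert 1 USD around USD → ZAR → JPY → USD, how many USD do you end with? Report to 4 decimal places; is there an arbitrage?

1.0396 (arbitrage exists)

Around USD → ZAR → JPY → USD: 1 ÷ 0.053020 ÷ 0.16095 × 0.0088718 = 1.039635
Product > 1; profitable direction is USD → ZAR → JPY → USD.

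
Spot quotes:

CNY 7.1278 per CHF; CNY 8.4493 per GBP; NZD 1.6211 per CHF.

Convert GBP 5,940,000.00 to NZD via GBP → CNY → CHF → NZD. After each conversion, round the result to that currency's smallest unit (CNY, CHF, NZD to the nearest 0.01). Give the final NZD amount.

NZD 11,414,620.47

GBP 5,940,000.00 × 8.4493 = CNY 50,188,842.00
CNY 50,188,842.00 ÷ 7.1278 = CHF 7,041,280.90
CHF 7,041,280.90 × 1.6211 = NZD 11,414,620.47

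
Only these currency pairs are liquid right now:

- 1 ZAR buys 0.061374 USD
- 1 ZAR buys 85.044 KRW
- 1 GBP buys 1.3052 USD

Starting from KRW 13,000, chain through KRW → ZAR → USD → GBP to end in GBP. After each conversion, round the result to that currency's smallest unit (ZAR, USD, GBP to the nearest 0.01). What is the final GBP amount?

KRW 13,000 ÷ 85.044 = ZAR 152.86
ZAR 152.86 × 0.061374 = USD 9.38
USD 9.38 ÷ 1.3052 = GBP 7.19

GBP 7.19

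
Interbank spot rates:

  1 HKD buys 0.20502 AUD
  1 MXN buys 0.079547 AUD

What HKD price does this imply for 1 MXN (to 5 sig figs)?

1 MXN × 0.079547 = 0.079547 AUD
0.079547 AUD ÷ 0.20502 = 0.387996 HKD

MXN/HKD = 0.38800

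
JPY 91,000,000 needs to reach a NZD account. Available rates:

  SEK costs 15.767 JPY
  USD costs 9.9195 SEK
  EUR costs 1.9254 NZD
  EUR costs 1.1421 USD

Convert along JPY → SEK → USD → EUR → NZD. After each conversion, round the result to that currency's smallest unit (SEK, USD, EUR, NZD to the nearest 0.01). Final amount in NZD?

JPY 91,000,000 ÷ 15.767 = SEK 5,771,548.17
SEK 5,771,548.17 ÷ 9.9195 = USD 581,838.62
USD 581,838.62 ÷ 1.1421 = EUR 509,446.30
EUR 509,446.30 × 1.9254 = NZD 980,887.91

NZD 980,887.91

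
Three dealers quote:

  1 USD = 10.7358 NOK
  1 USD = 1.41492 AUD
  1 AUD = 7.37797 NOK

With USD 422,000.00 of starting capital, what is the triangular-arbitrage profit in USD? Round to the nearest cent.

Profit: USD 11,988.37

Profitable loop is USD → NOK → AUD → USD:
USD 422,000.00 × 10.7358 = NOK 4,530,507.60
NOK 4,530,507.60 ÷ 7.37797 = AUD 614,058.83
AUD 614,058.83 ÷ 1.41492 = USD 433,988.37
Profit = USD 433,988.37 − USD 422,000.00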